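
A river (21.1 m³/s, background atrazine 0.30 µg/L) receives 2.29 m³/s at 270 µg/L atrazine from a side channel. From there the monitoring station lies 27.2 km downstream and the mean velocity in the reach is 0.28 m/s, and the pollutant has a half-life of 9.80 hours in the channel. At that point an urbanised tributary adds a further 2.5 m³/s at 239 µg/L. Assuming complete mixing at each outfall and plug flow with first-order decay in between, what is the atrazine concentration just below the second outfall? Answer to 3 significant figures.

Mixed concentration C = ΣQC/ΣQ = (21.10·0.3000 + 2.290·270.0) / 23.39 = 624.6/23.39 = 26.71 µg/L; combined flow 23.39 m³/s.
Travel time t = 27.2·1000 / 0.28 = 97140 s = 26.98 h.
Half-life 9.80 h → k = ln 2 / 9.80 = 0.07073 h⁻¹ = 1.698 d⁻¹.
Decay over the reach: 26.71·exp(−kt) = 26.71·0.1483 = 3.960 µg/L.
At the second outfall, C = (23.39·3.960 + 2.500·239.0) / (23.39 + 2.500) = 26.66 µg/L.

26.7 µg/L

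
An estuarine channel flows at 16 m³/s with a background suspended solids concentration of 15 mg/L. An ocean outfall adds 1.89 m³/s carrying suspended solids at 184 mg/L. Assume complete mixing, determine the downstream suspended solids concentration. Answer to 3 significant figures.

After mixing, C = (16.00·15.00 + 1.890·184.0) / 17.89 = 587.8/17.89 = 32.85 mg/L.

32.9 mg/L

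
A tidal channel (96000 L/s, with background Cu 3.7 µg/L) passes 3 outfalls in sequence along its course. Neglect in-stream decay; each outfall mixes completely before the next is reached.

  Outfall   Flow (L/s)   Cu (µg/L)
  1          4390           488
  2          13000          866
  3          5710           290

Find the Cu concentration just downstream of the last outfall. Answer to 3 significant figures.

After outfall 1: Q = 96000 + 4390 = 100400 L/s; C = (96000·3.700 + 4390·488.0)/100400 = 24.88 µg/L.
After outfall 2: Q = 100400 + 13000 = 113400 L/s; C = (100400·24.88 + 13000·866.0)/113400 = 121.3 µg/L.
After outfall 3: Q = 113400 + 5710 = 119100 L/s; C = (113400·121.3 + 5710·290.0)/119100 = 129.4 µg/L.

129 µg/L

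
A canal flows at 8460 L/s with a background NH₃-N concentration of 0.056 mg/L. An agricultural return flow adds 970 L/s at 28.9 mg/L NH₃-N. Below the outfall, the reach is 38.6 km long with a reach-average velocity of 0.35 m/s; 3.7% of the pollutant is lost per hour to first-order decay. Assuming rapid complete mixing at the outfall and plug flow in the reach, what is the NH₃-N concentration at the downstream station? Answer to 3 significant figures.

Mass balance: C = (8460·0.05600 + 970.0·28.90) / 9430 = 28510/9430 = 3.023 mg/L.
Travel time t = 38.6·1000 / 0.35 = 110300 s = 30.63 h.
3.7%/h lost → k = −ln(1 − 0.037) = 0.03770 h⁻¹.
After decay, C = 3.023 × e^(−kt) = 3.023 × 0.3151 = 0.9524 mg/L.

0.952 mg/L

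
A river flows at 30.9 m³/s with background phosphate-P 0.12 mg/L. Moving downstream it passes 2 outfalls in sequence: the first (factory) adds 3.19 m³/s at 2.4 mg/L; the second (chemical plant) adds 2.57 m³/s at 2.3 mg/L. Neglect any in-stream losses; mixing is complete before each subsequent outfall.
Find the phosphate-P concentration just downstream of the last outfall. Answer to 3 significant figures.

After outfall 1: Q = 30.90 + 3.190 = 34.09 m³/s; C = (30.90·0.1200 + 3.190·2.400)/34.09 = 0.3334 mg/L.
After outfall 2: Q = 34.09 + 2.570 = 36.66 m³/s; C = (34.09·0.3334 + 2.570·2.300)/36.66 = 0.4712 mg/L.

0.471 mg/L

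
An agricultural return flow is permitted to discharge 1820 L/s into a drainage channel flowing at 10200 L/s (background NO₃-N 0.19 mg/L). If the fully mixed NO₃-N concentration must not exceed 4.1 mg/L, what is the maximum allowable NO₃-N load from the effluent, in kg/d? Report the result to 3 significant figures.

4090 kg/d

Mass balance at the limit: 10200·0.1900 + 1820·Cₑ = 12020·4.1 → Cₑ = 26.01 mg/L.
1820 L/s = 1.820 m³/s. Load = 1.820 m³/s × 26.01 g/m³ × 86 400 s/d = 4091 kg/d.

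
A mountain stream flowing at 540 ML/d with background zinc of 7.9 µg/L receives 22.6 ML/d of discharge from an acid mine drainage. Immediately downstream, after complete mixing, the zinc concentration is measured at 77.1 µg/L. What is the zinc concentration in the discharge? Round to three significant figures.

Mass balance: 540.0·7.900 + 22.60·Cₑ = 562.6·77.10
→ Cₑ = (562.6·77.10 − 540.0·7.900) / 22.60 = 1731 µg/L.

1730 µg/L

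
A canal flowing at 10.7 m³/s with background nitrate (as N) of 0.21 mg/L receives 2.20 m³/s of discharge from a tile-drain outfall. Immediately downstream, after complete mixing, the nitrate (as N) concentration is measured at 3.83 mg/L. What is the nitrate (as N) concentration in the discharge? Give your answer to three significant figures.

21.4 mg/L

Mass balance: 10.70·0.2100 + 2.200·Cₑ = 12.90·3.830
→ Cₑ = (12.90·3.830 − 10.70·0.2100) / 2.200 = 21.44 mg/L.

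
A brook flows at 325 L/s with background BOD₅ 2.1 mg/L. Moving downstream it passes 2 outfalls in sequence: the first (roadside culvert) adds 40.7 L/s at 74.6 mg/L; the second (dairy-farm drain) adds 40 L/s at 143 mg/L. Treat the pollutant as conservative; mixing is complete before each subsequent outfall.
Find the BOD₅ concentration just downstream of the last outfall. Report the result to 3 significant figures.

23.3 mg/L

Below outfall 1: Q → 365.7 L/s, C = (325.0·2.100 + 40.70·74.60)/365.7 = 10.17 mg/L.
Below outfall 2: Q → 405.7 L/s, C = (365.7·10.17 + 40.00·143.0)/405.7 = 23.27 mg/L.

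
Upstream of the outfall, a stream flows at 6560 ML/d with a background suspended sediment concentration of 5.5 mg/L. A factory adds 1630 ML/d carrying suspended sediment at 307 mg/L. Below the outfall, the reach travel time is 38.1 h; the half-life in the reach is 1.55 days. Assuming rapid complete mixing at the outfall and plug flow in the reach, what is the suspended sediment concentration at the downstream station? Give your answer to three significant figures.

Flow-weighted average: C = (6560·5.500 + 1630·307.0) / 8190 = 536500/8190 = 65.51 mg/L.
Half-life 1.55 d → k = ln 2 / 1.55 = 0.4472 d⁻¹.
Decay over the reach: 65.51·exp(−kt) = 65.51·0.4917 = 32.21 mg/L.

32.2 mg/L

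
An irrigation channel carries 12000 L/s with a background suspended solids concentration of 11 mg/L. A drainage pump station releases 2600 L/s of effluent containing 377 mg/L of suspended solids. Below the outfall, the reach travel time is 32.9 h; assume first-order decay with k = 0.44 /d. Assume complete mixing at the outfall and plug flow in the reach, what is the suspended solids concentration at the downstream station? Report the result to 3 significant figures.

41.7 mg/L

Flow-weighted average: C = (12000·11.00 + 2600·377.0) / 14600 = 1112000/14600 = 76.18 mg/L.
Decay over the reach: 76.18·exp(−kt) = 76.18·0.5471 = 41.68 mg/L.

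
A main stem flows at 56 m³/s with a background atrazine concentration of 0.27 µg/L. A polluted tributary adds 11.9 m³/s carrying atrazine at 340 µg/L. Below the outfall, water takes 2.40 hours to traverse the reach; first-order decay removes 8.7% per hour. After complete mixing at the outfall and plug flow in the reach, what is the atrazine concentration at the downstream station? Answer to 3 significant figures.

48.1 µg/L

After mixing, C = (56.00·0.2700 + 11.90·340.0) / 67.90 = 4061/67.90 = 59.81 µg/L.
8.7%/h lost → k = −ln(1 − 0.087) = 0.09102 h⁻¹.
Applying C = C₀e^(−kt): 59.81 × 0.8038 = 48.07 µg/L.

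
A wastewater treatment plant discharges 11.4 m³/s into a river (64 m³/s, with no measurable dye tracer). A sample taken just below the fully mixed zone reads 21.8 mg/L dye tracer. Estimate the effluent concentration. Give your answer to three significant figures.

Mass balance: 64.00·0 + 11.40·Cₑ = 75.40·21.80
→ Cₑ = (75.40·21.80 − 64.00·0) / 11.40 = 144.2 mg/L.

144 mg/L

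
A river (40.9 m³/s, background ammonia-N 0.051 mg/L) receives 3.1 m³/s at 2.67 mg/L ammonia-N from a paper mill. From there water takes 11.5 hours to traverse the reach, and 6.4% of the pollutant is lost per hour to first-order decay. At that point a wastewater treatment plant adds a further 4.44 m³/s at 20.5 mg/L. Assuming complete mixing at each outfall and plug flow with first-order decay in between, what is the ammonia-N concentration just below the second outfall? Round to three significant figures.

1.98 mg/L

After mixing, C = (40.90·0.05100 + 3.100·2.670) / 44.00 = 10.36/44.00 = 0.2355 mg/L; combined flow 44.00 m³/s.
6.4%/h lost → k = −ln(1 − 0.064) = 0.06614 h⁻¹.
Decay over the reach: 0.2355·exp(−kt) = 0.2355·0.4674 = 0.1101 mg/L.
Second outfall: C = (44.00·0.1101 + 4.440·20.50)/48.44 = 1.979 mg/L.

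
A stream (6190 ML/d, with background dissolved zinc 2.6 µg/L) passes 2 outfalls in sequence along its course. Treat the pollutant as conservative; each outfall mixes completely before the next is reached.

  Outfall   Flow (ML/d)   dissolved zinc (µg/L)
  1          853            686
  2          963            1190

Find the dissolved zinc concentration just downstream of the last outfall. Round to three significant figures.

Outfall 1: combined Q = 7043 ML/d; C = (6190·2.600 + 853.0·686.0)/7043 = 85.37 µg/L.
Outfall 2: combined Q = 8006 ML/d; C = (7043·85.37 + 963.0·1190)/8006 = 218.2 µg/L.

218 µg/L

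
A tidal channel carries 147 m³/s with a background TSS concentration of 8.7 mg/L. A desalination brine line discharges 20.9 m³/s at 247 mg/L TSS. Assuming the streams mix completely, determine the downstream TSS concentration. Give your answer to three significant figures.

38.4 mg/L

Conservation of mass: C = (147.0·8.700 + 20.90·247.0) / 167.9 = 6441/167.9 = 38.36 mg/L.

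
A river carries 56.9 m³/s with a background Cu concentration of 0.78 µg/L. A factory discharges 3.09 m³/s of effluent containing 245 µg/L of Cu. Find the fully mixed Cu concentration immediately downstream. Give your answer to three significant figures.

Conservation of mass: C = (56.90·0.7800 + 3.090·245.0) / 59.99 = 801.4/59.99 = 13.36 µg/L.

13.4 µg/L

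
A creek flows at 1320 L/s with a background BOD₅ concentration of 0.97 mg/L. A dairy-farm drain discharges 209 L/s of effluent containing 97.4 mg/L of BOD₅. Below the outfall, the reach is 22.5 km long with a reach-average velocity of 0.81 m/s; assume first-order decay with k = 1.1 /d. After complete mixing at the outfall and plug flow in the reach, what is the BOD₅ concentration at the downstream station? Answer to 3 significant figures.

9.94 mg/L

Mixed concentration C = ΣQC/ΣQ = (1320·0.9700 + 209.0·97.40) / 1529 = 21640/1529 = 14.15 mg/L.
Travel time t = 22.5·1000 / 0.81 = 27780 s = 7.716 h.
First-order decay: C = 14.15·exp(−k·t) = 14.15·0.7021 = 9.936 mg/L.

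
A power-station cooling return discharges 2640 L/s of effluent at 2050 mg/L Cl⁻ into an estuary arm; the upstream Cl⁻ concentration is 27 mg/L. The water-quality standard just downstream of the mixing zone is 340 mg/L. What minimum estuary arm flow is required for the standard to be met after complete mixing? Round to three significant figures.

Set C_mix = 340: (Q·27.00 + 2640·2050) / (Q + 2640) = 340
→ Q = 2640·(2050 − 340)/(340 − 27.00) = 14420 L/s.

14400 L/s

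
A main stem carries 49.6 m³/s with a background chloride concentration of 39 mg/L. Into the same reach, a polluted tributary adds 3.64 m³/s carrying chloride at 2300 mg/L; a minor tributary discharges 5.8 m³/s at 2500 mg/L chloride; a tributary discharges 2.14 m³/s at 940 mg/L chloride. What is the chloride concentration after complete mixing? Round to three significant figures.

Mixed concentration C = ΣQC/ΣQ = (49.60·39.00 + 3.640·2300 + 5.800·2500 + 2.140·940.0) / 61.18 = 26820/61.18 = 438.3 mg/L.

438 mg/L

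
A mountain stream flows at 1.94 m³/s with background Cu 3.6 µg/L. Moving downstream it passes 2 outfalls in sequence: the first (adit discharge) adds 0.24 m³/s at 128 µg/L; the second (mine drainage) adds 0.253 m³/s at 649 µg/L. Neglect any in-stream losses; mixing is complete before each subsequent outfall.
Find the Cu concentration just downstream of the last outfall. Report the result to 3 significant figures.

Outfall 1: combined Q = 2.180 m³/s; C = (1.940·3.600 + 0.2400·128.0)/2.180 = 17.30 µg/L.
Outfall 2: combined Q = 2.433 m³/s; C = (2.180·17.30 + 0.2530·649.0)/2.433 = 82.98 µg/L.

83.0 µg/L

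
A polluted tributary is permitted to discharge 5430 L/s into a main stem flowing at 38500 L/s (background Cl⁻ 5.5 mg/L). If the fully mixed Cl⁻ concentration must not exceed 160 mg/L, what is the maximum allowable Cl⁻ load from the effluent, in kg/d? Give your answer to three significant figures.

589000 kg/d

Mass balance at the limit: 38500·5.500 + 5430·Cₑ = 43930·160 → Cₑ = 1255 mg/L.
5430 L/s = 5.430 m³/s. Load = 5.430 m³/s × 1255 g/m³ × 86 400 s/d = 589000 kg/d.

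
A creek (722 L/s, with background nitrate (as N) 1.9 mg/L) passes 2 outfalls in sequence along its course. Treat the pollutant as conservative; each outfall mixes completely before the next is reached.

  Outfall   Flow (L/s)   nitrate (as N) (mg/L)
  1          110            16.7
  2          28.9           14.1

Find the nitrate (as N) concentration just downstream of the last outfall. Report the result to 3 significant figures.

After outfall 1: Q = 722.0 + 110.0 = 832.0 L/s; C = (722.0·1.900 + 110.0·16.70)/832.0 = 3.857 mg/L.
After outfall 2: Q = 832.0 + 28.90 = 860.9 L/s; C = (832.0·3.857 + 28.90·14.10)/860.9 = 4.201 mg/L.

4.20 mg/L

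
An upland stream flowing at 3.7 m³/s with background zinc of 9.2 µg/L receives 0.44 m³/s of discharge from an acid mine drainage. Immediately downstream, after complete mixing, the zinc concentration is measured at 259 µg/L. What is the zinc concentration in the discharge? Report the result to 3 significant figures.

Mass balance: 3.700·9.200 + 0.4400·Cₑ = 4.140·259.0
→ Cₑ = (4.140·259.0 − 3.700·9.200) / 0.4400 = 2360 µg/L.

2360 µg/L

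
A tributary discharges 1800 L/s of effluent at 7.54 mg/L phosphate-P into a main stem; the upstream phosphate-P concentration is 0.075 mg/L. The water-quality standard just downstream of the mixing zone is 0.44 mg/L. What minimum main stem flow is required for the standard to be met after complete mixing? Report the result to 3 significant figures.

35000 L/s

Set C_mix = 0.44: (Q·0.07500 + 1800·7.540) / (Q + 1800) = 0.44
→ Q = 1800·(7.540 − 0.44)/(0.44 − 0.07500) = 35010 L/s.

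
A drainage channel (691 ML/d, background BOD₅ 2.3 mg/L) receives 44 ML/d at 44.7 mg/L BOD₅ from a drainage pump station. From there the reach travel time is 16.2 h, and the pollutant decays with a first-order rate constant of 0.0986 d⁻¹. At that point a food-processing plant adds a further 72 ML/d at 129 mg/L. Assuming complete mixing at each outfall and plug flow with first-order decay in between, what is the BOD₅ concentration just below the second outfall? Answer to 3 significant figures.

Mixed concentration C = ΣQC/ΣQ = (691.0·2.300 + 44.00·44.70) / 735.0 = 3556/735.0 = 4.838 mg/L; combined flow 735.0 ML/d.
First-order decay: C = 4.838·exp(−k·t) = 4.838·0.9356 = 4.527 mg/L.
Second outfall: C = (735.0·4.527 + 72.00·129.0)/807.0 = 15.63 mg/L.

15.6 mg/L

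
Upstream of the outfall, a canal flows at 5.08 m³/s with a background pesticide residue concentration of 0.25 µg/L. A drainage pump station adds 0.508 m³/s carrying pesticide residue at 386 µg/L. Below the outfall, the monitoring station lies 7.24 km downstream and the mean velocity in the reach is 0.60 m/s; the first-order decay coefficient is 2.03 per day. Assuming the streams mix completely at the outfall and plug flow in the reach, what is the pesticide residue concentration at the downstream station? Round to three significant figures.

26.6 µg/L

After mixing, C = (5.080·0.2500 + 0.5080·386.0) / 5.588 = 197.4/5.588 = 35.32 µg/L.
Travel time t = 7.24·1000 / 0.60 = 12070 s = 3.352 h.
Applying C = C₀e^(−kt): 35.32 × 0.7531 = 26.60 µg/L.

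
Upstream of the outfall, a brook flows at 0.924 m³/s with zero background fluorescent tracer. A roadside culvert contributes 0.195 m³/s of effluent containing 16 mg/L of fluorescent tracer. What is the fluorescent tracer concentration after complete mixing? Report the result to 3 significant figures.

Flow-weighted average: C = (0.9240·0 + 0.1950·16.00) / 1.119 = 3.120/1.119 = 2.788 mg/L.

2.79 mg/L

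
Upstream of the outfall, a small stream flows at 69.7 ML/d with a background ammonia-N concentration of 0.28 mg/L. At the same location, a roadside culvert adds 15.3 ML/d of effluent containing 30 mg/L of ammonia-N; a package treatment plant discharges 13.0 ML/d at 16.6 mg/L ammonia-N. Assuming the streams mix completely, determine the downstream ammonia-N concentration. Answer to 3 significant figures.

After mixing, C = (69.70·0.2800 + 15.30·30.00 + 13.00·16.60) / 98.00 = 694.3/98.00 = 7.085 mg/L.

7.08 mg/L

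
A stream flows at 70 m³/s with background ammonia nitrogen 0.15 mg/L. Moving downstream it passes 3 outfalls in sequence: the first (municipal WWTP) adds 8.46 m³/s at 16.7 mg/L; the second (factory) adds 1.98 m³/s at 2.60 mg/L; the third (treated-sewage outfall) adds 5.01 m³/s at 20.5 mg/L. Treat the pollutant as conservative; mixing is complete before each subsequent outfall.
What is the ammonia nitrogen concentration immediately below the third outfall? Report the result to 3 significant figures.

3.04 mg/L

After outfall 1: Q = 70.00 + 8.460 = 78.46 m³/s; C = (70.00·0.1500 + 8.460·16.70)/78.46 = 1.935 mg/L.
After outfall 2: Q = 78.46 + 1.980 = 80.44 m³/s; C = (78.46·1.935 + 1.980·2.600)/80.44 = 1.951 mg/L.
After outfall 3: Q = 80.44 + 5.010 = 85.45 m³/s; C = (80.44·1.951 + 5.010·20.50)/85.45 = 3.038 mg/L.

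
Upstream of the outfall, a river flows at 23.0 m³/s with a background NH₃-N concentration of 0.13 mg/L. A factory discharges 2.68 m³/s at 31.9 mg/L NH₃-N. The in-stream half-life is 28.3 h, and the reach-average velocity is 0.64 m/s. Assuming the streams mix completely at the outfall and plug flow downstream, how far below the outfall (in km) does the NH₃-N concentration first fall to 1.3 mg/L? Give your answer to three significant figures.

Mixed concentration C = ΣQC/ΣQ = (23.00·0.1300 + 2.680·31.90) / 25.68 = 88.48/25.68 = 3.446 mg/L.
Half-life 28.3 h → k = ln 2 / 28.3 = 0.02449 h⁻¹ = 0.5878 d⁻¹.
Set 3.446·exp(−k·t) = 1.3 → t = ln(3.446/1.3)/k = 143300 s = 39.80 h.
Distance = v·t = 0.64·143300 = 91690 m = 91.69 km.

91.7 km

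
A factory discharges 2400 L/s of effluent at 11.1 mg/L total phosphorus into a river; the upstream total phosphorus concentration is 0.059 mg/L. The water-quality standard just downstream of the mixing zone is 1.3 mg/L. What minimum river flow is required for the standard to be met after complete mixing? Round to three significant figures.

Set C_mix = 1.3: (Q·0.05900 + 2400·11.10) / (Q + 2400) = 1.3
→ Q = 2400·(11.10 − 1.3)/(1.3 − 0.05900) = 18950 L/s.

19000 L/s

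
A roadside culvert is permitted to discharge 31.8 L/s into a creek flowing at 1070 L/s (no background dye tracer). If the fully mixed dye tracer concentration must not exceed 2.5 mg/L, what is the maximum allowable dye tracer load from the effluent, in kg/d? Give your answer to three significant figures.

Mass balance at the limit: 1070·0 + 31.80·Cₑ = 1102·2.5 → Cₑ = 86.62 mg/L.
31.80 L/s = 0.03180 m³/s. Load = 0.03180 m³/s × 86.62 g/m³ × 86 400 s/d = 238.0 kg/d.

238 kg/d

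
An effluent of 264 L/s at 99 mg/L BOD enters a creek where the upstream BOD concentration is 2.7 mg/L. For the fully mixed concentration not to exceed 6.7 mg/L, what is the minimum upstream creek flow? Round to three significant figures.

6090 L/s

Set C_mix = 6.7: (Q·2.700 + 264.0·99.00) / (Q + 264.0) = 6.7
→ Q = 264.0·(99.00 − 6.7)/(6.7 − 2.700) = 6092 L/s.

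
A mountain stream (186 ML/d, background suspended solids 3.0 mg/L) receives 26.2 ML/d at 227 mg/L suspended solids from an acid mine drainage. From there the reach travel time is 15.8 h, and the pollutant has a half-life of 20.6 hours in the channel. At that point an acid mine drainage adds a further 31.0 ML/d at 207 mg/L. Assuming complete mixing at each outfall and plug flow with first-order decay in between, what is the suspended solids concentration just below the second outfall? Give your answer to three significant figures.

Mass balance: C = (186.0·3.000 + 26.20·227.0) / 212.2 = 6505/212.2 = 30.66 mg/L; combined flow 212.2 ML/d.
Half-life 20.6 h → k = ln 2 / 20.6 = 0.03365 h⁻¹ = 0.8076 d⁻¹.
First-order decay: C = 30.66·exp(−k·t) = 30.66·0.5876 = 18.02 mg/L.
Second outfall: C = (212.2·18.02 + 31.00·207.0)/243.2 = 42.10 mg/L.

42.1 mg/L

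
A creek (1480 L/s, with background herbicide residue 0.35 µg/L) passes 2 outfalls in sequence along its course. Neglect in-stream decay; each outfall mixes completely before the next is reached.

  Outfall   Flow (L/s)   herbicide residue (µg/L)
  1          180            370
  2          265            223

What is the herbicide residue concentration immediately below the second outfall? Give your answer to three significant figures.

65.6 µg/L

After outfall 1: Q = 1480 + 180.0 = 1660 L/s; C = (1480·0.3500 + 180.0·370.0)/1660 = 40.43 µg/L.
After outfall 2: Q = 1660 + 265.0 = 1925 L/s; C = (1660·40.43 + 265.0·223.0)/1925 = 65.57 µg/L.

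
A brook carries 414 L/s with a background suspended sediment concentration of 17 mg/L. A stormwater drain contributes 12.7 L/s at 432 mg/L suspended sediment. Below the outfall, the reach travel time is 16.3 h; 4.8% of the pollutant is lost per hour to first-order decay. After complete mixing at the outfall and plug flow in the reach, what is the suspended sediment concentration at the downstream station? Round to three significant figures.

13.2 mg/L

Mixed concentration C = ΣQC/ΣQ = (414.0·17.00 + 12.70·432.0) / 426.7 = 12520/426.7 = 29.35 mg/L.
4.8%/h lost → k = −ln(1 − 0.048) = 0.04919 h⁻¹.
After decay, C = 29.35 × e^(−kt) = 29.35 × 0.4485 = 13.16 mg/L.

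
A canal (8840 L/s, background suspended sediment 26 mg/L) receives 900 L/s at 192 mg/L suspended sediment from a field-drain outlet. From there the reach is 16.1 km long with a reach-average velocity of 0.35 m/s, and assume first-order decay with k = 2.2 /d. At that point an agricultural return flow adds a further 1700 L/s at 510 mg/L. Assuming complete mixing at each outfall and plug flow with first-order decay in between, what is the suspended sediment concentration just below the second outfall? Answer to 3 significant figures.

86.7 mg/L

Mass balance: C = (8840·26.00 + 900.0·192.0) / 9740 = 402600/9740 = 41.34 mg/L; combined flow 9740 L/s.
Travel time t = 16.1·1000 / 0.35 = 46000 s = 12.78 h.
Applying C = C₀e^(−kt): 41.34 × 0.3100 = 12.81 mg/L.
At the second outfall, C = (9740·12.81 + 1700·510.0) / (9740 + 1700) = 86.70 mg/L.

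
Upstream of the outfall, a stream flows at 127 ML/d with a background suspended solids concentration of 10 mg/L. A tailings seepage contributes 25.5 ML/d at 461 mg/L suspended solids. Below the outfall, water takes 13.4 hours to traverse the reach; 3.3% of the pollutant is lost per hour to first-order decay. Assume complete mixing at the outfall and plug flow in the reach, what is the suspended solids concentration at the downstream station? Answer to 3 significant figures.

54.5 mg/L

After mixing, C = (127.0·10.00 + 25.50·461.0) / 152.5 = 13030/152.5 = 85.41 mg/L.
3.3%/h lost → k = −ln(1 − 0.033) = 0.03356 h⁻¹.
After decay, C = 85.41 × e^(−kt) = 85.41 × 0.6378 = 54.48 mg/L.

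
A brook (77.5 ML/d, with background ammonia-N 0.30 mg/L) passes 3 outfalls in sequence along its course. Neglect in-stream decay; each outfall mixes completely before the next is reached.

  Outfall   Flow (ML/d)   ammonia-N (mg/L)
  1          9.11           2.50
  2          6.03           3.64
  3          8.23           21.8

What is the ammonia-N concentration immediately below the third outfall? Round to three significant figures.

Below outfall 1: Q → 86.61 ML/d, C = (77.50·0.3000 + 9.110·2.500)/86.61 = 0.5314 mg/L.
Below outfall 2: Q → 92.64 ML/d, C = (86.61·0.5314 + 6.030·3.640)/92.64 = 0.7337 mg/L.
Below outfall 3: Q → 100.9 ML/d, C = (92.64·0.7337 + 8.230·21.80)/100.9 = 2.453 mg/L.

2.45 mg/L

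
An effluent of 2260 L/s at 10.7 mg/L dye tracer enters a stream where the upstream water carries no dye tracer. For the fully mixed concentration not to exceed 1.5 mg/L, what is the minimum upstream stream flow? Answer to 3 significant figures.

Set C_mix = 1.5: (Q·0 + 2260·10.70) / (Q + 2260) = 1.5
→ Q = 2260·(10.70 − 1.5)/(1.5 − 0) = 13860 L/s.

13900 L/s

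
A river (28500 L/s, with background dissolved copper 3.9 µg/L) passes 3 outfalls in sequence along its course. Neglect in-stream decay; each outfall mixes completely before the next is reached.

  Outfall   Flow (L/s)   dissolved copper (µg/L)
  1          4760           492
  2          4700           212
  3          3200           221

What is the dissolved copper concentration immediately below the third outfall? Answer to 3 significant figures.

101 µg/L

After outfall 1: Q = 28500 + 4760 = 33260 L/s; C = (28500·3.900 + 4760·492.0)/33260 = 73.75 µg/L.
After outfall 2: Q = 33260 + 4700 = 37960 L/s; C = (33260·73.75 + 4700·212.0)/37960 = 90.87 µg/L.
After outfall 3: Q = 37960 + 3200 = 41160 L/s; C = (37960·90.87 + 3200·221.0)/41160 = 101.0 µg/L.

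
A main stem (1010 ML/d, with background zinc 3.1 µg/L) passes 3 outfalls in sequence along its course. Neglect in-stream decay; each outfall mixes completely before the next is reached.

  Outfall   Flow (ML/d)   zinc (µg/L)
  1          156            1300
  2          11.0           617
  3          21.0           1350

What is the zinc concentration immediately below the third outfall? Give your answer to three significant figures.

201 µg/L

Below outfall 1: Q → 1166 ML/d, C = (1010·3.100 + 156.0·1300)/1166 = 176.6 µg/L.
Below outfall 2: Q → 1177 ML/d, C = (1166·176.6 + 11.00·617.0)/1177 = 180.7 µg/L.
Below outfall 3: Q → 1198 ML/d, C = (1177·180.7 + 21.00·1350)/1198 = 201.2 µg/L.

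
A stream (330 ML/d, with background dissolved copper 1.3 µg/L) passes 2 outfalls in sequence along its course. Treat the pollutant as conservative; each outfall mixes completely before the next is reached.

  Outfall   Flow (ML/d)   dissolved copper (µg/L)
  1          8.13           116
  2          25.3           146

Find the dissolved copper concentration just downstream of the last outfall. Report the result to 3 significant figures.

13.9 µg/L

Outfall 1: combined Q = 338.1 ML/d; C = (330.0·1.300 + 8.130·116.0)/338.1 = 4.058 µg/L.
Outfall 2: combined Q = 363.4 ML/d; C = (338.1·4.058 + 25.30·146.0)/363.4 = 13.94 µg/L.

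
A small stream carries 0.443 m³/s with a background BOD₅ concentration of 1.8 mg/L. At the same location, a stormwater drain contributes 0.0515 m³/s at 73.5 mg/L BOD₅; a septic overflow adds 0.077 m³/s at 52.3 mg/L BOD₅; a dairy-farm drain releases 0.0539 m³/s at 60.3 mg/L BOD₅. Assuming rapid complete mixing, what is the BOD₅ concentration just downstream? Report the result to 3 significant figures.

19.0 mg/L

After mixing, C = (0.4430·1.800 + 0.05150·73.50 + 0.07700·52.30 + 0.05390·60.30) / 0.6254 = 11.86/0.6254 = 18.96 mg/L.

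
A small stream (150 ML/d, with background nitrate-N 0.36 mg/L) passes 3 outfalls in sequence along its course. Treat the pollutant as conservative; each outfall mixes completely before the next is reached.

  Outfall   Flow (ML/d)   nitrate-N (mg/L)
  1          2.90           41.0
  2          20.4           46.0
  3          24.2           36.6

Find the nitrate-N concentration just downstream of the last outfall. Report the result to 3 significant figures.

10.1 mg/L

Outfall 1: combined Q = 152.9 ML/d; C = (150.0·0.3600 + 2.900·41.00)/152.9 = 1.131 mg/L.
Outfall 2: combined Q = 173.3 ML/d; C = (152.9·1.131 + 20.40·46.00)/173.3 = 6.413 mg/L.
Outfall 3: combined Q = 197.5 ML/d; C = (173.3·6.413 + 24.20·36.60)/197.5 = 10.11 mg/L.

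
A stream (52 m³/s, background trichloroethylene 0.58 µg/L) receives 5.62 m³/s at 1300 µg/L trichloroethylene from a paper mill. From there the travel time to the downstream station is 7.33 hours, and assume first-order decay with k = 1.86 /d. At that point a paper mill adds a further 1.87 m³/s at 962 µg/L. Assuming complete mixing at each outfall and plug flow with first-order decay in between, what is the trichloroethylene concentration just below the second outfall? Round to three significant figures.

After mixing, C = (52.00·0.5800 + 5.620·1300) / 57.62 = 7336/57.62 = 127.3 µg/L; combined flow 57.62 m³/s.
First-order decay: C = 127.3·exp(−k·t) = 127.3·0.5666 = 72.14 µg/L.
At the second outfall, C = (57.62·72.14 + 1.870·962.0) / (57.62 + 1.870) = 100.1 µg/L.

100 µg/L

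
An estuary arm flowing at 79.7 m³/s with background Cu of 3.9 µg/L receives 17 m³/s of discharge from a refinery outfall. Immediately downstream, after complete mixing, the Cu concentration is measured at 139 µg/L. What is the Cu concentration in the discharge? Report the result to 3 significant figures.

772 µg/L

Mass balance: 79.70·3.900 + 17.00·Cₑ = 96.70·139.0
→ Cₑ = (96.70·139.0 − 79.70·3.900) / 17.00 = 772.4 µg/L.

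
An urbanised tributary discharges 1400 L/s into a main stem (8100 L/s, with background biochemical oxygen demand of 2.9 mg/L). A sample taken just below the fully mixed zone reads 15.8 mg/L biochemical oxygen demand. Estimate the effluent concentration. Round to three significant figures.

90.4 mg/L

Mass balance: 8100·2.900 + 1400·Cₑ = 9500·15.80
→ Cₑ = (9500·15.80 − 8100·2.900) / 1400 = 90.44 mg/L.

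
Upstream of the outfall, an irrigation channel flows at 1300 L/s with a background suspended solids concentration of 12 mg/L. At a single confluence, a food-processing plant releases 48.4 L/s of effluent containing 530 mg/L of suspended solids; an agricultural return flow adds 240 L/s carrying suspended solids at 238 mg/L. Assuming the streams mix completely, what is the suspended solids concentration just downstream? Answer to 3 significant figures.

Mass balance: C = (1300·12.00 + 48.40·530.0 + 240.0·238.0) / 1588 = 98370/1588 = 61.93 mg/L.

61.9 mg/L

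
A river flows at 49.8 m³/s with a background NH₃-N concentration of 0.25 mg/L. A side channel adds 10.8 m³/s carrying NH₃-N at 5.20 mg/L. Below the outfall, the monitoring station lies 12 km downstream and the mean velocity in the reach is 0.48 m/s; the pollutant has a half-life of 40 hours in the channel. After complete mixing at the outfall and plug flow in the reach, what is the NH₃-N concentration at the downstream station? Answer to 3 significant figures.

Conservation of mass: C = (49.80·0.2500 + 10.80·5.200) / 60.60 = 68.61/60.60 = 1.132 mg/L.
Travel time t = 12·1000 / 0.48 = 25000 s = 6.944 h.
Half-life 40 h → k = ln 2 / 40 = 0.01733 h⁻¹ = 0.4159 d⁻¹.
Applying C = C₀e^(−kt): 1.132 × 0.8866 = 1.004 mg/L.

1.00 mg/L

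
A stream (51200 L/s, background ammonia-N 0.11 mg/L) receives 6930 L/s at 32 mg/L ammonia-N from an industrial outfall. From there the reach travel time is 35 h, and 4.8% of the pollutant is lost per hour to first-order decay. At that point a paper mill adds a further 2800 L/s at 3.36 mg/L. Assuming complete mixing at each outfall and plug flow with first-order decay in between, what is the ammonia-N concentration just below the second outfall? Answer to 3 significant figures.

0.822 mg/L

Flow-weighted average: C = (51200·0.1100 + 6930·32.00) / 58130 = 227400/58130 = 3.912 mg/L; combined flow 58130 L/s.
4.8%/h lost → k = −ln(1 − 0.048) = 0.04919 h⁻¹.
After decay, C = 3.912 × e^(−kt) = 3.912 × 0.1788 = 0.6993 mg/L.
Second outfall: C = (58130·0.6993 + 2800·3.360)/60930 = 0.8216 mg/L.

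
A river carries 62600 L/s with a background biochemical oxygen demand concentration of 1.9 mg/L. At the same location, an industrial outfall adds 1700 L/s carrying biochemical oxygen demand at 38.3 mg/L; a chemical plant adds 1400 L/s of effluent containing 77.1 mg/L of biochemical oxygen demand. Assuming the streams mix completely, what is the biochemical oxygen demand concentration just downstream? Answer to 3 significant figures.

4.44 mg/L

After mixing, C = (62600·1.900 + 1700·38.30 + 1400·77.10) / 65700 = 292000/65700 = 4.444 mg/L.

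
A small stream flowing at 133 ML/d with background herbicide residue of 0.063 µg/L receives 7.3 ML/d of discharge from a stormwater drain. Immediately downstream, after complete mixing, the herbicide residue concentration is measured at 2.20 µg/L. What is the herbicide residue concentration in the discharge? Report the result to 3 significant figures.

Mass balance: 133.0·0.06300 + 7.300·Cₑ = 140.3·2.200
→ Cₑ = (140.3·2.200 − 133.0·0.06300) / 7.300 = 41.13 µg/L.

41.1 µg/L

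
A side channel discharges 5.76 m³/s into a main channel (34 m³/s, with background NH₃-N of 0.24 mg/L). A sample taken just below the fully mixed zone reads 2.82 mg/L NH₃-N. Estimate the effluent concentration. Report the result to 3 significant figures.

18.0 mg/L

Mass balance: 34.00·0.2400 + 5.760·Cₑ = 39.76·2.820
→ Cₑ = (39.76·2.820 − 34.00·0.2400) / 5.760 = 18.05 mg/L.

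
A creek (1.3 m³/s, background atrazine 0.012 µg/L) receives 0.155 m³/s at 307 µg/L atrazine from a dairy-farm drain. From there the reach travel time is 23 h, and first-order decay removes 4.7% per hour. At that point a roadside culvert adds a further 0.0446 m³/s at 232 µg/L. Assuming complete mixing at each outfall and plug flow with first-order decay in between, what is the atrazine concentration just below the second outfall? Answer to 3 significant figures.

17.4 µg/L

Flow-weighted average: C = (1.300·0.01200 + 0.1550·307.0) / 1.455 = 47.60/1.455 = 32.72 µg/L; combined flow 1.455 m³/s.
4.7%/h lost → k = −ln(1 − 0.047) = 0.04814 h⁻¹.
Applying C = C₀e^(−kt): 32.72 × 0.3305 = 10.81 µg/L.
At the second outfall, C = (1.455·10.81 + 0.04460·232.0) / (1.455 + 0.04460) = 17.39 µg/L.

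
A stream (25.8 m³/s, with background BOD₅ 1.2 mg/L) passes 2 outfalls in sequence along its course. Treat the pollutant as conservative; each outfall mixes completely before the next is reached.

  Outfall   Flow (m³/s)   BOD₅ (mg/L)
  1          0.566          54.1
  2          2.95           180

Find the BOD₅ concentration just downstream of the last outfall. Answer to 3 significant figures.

Below outfall 1: Q → 26.37 m³/s, C = (25.80·1.200 + 0.5660·54.10)/26.37 = 2.336 mg/L.
Below outfall 2: Q → 29.32 m³/s, C = (26.37·2.336 + 2.950·180.0)/29.32 = 20.21 mg/L.

20.2 mg/L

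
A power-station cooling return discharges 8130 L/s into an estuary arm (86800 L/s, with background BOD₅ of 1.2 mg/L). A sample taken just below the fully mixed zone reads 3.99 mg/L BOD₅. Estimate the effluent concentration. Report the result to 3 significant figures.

33.8 mg/L

Mass balance: 86800·1.200 + 8130·Cₑ = 94930·3.990
→ Cₑ = (94930·3.990 − 86800·1.200) / 8130 = 33.78 mg/L.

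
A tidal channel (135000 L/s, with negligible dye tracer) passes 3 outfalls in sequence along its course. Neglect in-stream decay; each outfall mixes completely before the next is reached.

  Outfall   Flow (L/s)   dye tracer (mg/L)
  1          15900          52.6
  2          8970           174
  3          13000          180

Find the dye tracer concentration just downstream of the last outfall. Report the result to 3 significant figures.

27.4 mg/L

Outfall 1: combined Q = 150900 L/s; C = (135000·0 + 15900·52.60)/150900 = 5.542 mg/L.
Outfall 2: combined Q = 159900 L/s; C = (150900·5.542 + 8970·174.0)/159900 = 14.99 mg/L.
Outfall 3: combined Q = 172900 L/s; C = (159900·14.99 + 13000·180.0)/172900 = 27.40 mg/L.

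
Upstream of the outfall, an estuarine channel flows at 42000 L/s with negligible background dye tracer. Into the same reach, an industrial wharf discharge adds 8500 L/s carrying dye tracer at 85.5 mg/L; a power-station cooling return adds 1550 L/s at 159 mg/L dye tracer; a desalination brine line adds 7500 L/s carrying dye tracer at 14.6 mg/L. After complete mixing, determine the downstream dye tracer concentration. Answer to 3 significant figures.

Mass balance: C = (42000·0 + 8500·85.50 + 1550·159.0 + 7500·14.60) / 59550 = 1083000/59550 = 18.18 mg/L.

18.2 mg/L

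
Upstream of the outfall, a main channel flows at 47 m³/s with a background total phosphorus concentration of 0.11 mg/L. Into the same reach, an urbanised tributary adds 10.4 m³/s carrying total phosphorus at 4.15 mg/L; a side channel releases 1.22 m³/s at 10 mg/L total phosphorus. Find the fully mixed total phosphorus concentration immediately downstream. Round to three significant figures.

Flow-weighted average: C = (47.00·0.1100 + 10.40·4.150 + 1.220·10.00) / 58.62 = 60.53/58.62 = 1.033 mg/L.

1.03 mg/L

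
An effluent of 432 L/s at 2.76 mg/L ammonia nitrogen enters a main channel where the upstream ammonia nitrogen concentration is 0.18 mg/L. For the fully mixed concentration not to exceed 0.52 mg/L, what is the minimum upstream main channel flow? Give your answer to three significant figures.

2850 L/s

Set C_mix = 0.52: (Q·0.1800 + 432.0·2.760) / (Q + 432.0) = 0.52
→ Q = 432.0·(2.760 − 0.52)/(0.52 − 0.1800) = 2846 L/s.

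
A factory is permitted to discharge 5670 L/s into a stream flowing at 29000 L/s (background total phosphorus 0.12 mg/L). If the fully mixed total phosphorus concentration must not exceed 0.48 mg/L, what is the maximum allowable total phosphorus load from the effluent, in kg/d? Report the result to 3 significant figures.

1140 kg/d

Mass balance at the limit: 29000·0.1200 + 5670·Cₑ = 34670·0.48 → Cₑ = 2.321 mg/L.
5670 L/s = 5.670 m³/s. Load = 5.670 m³/s × 2.321 g/m³ × 86 400 s/d = 1137 kg/d.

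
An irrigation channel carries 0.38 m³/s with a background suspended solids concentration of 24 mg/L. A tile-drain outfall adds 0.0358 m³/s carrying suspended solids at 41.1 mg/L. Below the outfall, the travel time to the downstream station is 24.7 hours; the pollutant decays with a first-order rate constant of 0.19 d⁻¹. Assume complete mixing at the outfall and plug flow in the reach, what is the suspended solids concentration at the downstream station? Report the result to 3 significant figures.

20.9 mg/L

Conservation of mass: C = (0.3800·24.00 + 0.03580·41.10) / 0.4158 = 10.59/0.4158 = 25.47 mg/L.
After decay, C = 25.47 × e^(−kt) = 25.47 × 0.8224 = 20.95 mg/L.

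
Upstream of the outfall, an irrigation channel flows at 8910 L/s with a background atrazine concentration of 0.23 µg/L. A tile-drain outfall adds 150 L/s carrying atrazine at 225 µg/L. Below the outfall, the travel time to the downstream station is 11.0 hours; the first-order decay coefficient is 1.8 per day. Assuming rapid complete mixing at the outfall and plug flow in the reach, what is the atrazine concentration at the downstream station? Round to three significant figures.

1.73 µg/L

Mixed concentration C = ΣQC/ΣQ = (8910·0.2300 + 150.0·225.0) / 9060 = 35800/9060 = 3.951 µg/L.
Applying C = C₀e^(−kt): 3.951 × 0.4382 = 1.732 µg/L.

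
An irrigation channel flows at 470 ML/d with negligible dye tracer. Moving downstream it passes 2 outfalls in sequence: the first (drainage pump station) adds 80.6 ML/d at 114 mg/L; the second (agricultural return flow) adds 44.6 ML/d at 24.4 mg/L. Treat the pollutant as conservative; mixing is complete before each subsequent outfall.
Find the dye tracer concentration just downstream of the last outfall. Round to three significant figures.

17.3 mg/L

Below outfall 1: Q → 550.6 ML/d, C = (470.0·0 + 80.60·114.0)/550.6 = 16.69 mg/L.
Below outfall 2: Q → 595.2 ML/d, C = (550.6·16.69 + 44.60·24.40)/595.2 = 17.27 mg/L.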